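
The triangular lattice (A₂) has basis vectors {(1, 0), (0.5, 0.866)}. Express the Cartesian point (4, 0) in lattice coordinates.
4b₁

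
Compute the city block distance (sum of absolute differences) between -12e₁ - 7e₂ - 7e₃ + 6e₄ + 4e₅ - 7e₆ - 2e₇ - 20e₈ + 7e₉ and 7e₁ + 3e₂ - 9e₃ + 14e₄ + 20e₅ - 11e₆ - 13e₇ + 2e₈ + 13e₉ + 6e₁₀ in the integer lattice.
104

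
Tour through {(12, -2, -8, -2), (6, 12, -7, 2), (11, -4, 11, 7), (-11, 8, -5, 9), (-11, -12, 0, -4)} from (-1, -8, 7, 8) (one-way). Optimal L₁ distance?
145
(one optimal route: (-1, -8, 7, 8) → (11, -4, 11, 7) → (12, -2, -8, -2) → (6, 12, -7, 2) → (-11, 8, -5, 9) → (-11, -12, 0, -4))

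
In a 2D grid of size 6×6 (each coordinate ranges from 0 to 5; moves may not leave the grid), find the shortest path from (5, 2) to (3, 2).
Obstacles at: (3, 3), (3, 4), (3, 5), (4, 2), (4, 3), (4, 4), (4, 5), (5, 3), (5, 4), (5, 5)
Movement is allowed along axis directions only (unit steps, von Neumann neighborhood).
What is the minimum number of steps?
4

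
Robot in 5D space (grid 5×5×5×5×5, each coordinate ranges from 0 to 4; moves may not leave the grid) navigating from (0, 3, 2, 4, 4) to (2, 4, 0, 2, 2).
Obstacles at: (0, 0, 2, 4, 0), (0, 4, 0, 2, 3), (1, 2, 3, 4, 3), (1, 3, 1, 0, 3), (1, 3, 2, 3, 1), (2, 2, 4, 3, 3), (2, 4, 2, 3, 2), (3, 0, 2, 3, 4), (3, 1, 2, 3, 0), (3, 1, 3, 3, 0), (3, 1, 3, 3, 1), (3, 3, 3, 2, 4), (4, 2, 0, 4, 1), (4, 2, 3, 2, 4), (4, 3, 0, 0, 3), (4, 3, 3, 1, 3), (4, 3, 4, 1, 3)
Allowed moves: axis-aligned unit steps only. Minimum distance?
9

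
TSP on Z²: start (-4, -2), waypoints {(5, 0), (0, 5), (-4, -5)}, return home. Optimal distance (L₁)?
38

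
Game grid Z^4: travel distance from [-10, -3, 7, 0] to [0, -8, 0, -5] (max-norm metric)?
10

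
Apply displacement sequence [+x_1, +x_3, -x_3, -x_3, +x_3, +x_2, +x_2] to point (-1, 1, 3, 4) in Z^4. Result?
(0, 3, 3, 4)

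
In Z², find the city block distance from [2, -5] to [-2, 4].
13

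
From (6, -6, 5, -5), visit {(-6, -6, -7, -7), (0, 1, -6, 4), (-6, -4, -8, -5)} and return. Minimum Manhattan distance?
86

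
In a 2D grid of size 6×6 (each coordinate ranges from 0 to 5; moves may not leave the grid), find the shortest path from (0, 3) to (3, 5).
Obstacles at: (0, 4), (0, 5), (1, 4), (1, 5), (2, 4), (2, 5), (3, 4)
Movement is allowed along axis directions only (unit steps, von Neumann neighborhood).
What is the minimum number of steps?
7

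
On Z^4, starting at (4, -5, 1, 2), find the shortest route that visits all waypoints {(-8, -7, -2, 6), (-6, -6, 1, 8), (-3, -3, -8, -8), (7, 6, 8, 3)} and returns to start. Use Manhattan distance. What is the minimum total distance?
122
(one optimal route: (4, -5, 1, 2) → (-6, -6, 1, 8) → (-8, -7, -2, 6) → (-3, -3, -8, -8) → (7, 6, 8, 3) → (4, -5, 1, 2))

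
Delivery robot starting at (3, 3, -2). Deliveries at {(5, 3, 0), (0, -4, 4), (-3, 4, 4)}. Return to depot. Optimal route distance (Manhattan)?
44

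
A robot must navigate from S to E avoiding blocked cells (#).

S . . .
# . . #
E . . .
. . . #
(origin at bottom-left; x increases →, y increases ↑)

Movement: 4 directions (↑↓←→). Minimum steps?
4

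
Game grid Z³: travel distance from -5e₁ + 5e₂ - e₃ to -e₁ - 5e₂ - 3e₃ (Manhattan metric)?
16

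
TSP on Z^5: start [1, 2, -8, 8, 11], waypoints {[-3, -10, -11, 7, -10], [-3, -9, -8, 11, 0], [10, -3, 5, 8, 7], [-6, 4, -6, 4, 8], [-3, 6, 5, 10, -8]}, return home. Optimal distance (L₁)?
176
(one optimal route: (1, 2, -8, 8, 11) → (10, -3, 5, 8, 7) → (-3, 6, 5, 10, -8) → (-3, -10, -11, 7, -10) → (-3, -9, -8, 11, 0) → (-6, 4, -6, 4, 8) → (1, 2, -8, 8, 11))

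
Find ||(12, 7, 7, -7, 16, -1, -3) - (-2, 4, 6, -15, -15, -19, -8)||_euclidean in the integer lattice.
39.7492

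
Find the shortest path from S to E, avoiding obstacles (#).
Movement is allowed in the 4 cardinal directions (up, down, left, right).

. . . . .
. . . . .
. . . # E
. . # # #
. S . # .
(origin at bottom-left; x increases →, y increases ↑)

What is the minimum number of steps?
7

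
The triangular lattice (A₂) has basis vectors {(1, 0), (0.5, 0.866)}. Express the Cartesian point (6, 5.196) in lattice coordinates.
3b₁ + 6b₂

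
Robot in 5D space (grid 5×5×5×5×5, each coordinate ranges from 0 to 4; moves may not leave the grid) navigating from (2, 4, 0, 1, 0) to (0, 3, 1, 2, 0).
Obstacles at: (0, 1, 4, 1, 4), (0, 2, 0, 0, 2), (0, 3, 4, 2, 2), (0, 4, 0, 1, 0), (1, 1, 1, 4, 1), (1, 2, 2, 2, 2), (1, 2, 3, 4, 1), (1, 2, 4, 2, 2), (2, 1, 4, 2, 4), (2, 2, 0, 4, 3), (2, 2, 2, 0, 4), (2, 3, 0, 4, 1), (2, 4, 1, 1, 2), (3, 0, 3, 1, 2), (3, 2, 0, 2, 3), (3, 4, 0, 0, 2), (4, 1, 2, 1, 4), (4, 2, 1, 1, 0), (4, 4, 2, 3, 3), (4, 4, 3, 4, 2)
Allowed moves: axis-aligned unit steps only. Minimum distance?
5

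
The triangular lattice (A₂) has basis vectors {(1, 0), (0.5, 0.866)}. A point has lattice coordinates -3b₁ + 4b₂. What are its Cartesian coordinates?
(-1, 3.464)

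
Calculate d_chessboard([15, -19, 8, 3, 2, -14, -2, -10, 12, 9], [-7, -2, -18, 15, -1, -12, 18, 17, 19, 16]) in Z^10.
27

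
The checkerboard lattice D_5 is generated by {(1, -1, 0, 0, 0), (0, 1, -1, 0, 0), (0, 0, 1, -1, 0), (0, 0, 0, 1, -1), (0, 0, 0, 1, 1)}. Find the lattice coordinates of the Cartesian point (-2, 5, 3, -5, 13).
-2b₁ + 3b₂ + 6b₃ - 6b₄ + 7b₅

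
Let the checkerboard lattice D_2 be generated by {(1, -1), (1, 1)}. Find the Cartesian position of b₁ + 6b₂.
(7, 5)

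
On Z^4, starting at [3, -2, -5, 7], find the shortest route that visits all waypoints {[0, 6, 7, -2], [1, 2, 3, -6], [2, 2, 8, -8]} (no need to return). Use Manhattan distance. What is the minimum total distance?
48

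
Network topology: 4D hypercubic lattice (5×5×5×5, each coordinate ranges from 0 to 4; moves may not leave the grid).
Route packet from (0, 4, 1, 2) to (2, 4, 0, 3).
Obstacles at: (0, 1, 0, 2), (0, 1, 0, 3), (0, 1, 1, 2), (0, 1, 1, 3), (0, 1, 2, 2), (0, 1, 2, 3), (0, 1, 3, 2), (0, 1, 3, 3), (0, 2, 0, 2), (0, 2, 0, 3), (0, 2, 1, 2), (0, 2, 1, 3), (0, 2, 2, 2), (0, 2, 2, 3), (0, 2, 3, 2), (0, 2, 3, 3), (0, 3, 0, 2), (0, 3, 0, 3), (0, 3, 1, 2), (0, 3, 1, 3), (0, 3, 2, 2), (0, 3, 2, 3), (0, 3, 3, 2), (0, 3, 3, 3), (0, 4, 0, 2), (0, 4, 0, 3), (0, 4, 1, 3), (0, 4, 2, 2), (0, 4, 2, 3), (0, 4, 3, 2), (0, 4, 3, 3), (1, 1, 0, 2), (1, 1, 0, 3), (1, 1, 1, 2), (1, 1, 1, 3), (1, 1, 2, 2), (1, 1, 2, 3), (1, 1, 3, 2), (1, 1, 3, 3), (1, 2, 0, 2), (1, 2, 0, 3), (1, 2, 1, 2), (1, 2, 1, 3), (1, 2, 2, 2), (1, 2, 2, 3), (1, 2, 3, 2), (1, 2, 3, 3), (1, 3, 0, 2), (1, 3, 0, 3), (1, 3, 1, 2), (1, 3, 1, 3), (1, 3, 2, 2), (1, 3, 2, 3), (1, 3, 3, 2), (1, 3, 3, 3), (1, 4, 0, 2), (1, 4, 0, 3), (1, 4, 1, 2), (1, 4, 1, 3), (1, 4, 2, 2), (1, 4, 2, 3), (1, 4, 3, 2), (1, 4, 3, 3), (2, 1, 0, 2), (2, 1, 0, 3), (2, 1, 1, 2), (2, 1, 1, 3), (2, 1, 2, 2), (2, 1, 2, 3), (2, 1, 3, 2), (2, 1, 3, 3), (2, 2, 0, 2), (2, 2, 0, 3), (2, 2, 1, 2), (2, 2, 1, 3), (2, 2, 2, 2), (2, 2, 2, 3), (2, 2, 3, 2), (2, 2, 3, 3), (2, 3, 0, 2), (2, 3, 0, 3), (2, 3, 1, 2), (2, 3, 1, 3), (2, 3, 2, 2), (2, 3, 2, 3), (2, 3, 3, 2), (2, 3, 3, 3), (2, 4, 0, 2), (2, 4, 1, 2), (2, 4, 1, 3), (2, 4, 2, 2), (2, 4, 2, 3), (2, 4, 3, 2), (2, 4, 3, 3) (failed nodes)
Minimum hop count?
8
(one shortest path: (0, 4, 1, 2) → (0, 4, 1, 1) → (1, 4, 1, 1) → (2, 4, 1, 1) → (3, 4, 1, 1) → (3, 4, 0, 1) → (3, 4, 0, 2) → (3, 4, 0, 3) → (2, 4, 0, 3))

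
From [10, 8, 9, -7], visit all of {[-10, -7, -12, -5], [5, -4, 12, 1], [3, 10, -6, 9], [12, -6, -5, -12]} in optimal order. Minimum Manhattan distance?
154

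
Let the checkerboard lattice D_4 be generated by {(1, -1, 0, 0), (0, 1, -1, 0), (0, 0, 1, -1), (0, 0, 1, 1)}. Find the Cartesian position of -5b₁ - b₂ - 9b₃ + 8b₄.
(-5, 4, 0, 17)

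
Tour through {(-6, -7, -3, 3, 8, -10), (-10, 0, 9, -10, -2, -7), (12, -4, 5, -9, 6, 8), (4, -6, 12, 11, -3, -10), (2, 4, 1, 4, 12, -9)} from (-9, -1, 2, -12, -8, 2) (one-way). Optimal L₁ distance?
206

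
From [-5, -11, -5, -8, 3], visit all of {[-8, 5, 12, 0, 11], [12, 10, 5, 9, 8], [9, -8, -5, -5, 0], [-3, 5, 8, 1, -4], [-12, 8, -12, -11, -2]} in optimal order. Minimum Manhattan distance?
190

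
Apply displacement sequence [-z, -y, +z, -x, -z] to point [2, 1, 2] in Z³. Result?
(1, 0, 1)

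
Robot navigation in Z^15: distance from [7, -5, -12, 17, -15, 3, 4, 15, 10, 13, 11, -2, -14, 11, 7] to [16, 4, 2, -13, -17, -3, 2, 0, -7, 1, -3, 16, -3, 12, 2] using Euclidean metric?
51.2543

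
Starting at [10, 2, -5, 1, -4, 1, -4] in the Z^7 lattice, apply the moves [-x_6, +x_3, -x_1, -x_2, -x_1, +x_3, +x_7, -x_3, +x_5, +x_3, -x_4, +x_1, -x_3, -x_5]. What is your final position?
(9, 1, -4, 0, -4, 0, -3)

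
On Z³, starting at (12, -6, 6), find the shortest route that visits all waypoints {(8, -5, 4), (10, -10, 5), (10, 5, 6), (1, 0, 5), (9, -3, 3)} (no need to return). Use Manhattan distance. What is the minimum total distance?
46
(one optimal route: (12, -6, 6) → (10, -10, 5) → (8, -5, 4) → (9, -3, 3) → (10, 5, 6) → (1, 0, 5))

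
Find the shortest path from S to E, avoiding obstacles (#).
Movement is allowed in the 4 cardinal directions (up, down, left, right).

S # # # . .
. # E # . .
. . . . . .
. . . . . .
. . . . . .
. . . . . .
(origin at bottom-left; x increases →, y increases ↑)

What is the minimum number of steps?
5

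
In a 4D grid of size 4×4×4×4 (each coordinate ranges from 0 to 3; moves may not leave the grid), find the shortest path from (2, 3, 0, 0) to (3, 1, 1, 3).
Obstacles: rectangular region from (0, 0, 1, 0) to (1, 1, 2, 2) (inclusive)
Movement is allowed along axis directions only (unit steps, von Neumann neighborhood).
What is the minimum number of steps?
7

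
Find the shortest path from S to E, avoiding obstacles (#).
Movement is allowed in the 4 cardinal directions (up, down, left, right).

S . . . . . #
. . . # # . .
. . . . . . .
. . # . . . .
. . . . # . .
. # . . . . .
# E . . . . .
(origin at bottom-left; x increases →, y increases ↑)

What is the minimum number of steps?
9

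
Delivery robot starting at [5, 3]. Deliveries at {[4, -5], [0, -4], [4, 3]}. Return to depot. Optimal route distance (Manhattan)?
26
(one optimal route: (5, 3) → (4, -5) → (0, -4) → (4, 3) → (5, 3))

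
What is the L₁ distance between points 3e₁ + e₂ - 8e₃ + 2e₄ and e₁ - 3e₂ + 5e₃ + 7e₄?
24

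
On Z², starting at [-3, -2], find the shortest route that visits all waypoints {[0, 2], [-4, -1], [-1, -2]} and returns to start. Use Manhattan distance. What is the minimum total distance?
16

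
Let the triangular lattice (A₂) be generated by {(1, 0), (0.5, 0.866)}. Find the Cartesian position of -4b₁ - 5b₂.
(-6.5, -4.33)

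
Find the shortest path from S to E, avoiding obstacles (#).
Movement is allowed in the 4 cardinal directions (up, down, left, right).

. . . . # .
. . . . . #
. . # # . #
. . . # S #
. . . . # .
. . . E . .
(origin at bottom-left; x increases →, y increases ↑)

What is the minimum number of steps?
11
(one shortest path: (4, 2) → (4, 3) → (4, 4) → (3, 4) → (2, 4) → (1, 4) → (1, 3) → (1, 2) → (2, 2) → (2, 1) → (3, 1) → (3, 0))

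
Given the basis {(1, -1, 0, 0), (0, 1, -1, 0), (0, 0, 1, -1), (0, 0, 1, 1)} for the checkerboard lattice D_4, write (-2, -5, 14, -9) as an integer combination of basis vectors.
-2b₁ - 7b₂ + 8b₃ - b₄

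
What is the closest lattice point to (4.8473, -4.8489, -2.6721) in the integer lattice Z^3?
(5, -5, -3)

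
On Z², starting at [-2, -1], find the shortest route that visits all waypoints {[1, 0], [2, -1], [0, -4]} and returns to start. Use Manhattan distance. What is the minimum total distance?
16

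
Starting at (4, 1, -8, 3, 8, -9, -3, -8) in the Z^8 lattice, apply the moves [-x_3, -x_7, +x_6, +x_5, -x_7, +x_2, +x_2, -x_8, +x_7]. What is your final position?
(4, 3, -9, 3, 9, -8, -4, -9)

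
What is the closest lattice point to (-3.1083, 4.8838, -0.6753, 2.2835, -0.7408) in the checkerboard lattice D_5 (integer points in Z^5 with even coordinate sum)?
(-3, 5, -1, 2, -1)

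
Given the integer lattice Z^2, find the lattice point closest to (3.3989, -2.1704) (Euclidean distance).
(3, -2)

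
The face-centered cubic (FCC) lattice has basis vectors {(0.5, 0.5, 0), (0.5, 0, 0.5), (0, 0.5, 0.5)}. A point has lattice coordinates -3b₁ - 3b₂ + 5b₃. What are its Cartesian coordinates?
(-3, 1, 1)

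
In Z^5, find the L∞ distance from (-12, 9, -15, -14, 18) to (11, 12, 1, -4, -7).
25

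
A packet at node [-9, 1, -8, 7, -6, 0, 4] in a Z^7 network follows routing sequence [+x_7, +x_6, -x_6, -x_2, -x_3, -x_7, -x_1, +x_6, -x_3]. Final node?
(-10, 0, -10, 7, -6, 1, 4)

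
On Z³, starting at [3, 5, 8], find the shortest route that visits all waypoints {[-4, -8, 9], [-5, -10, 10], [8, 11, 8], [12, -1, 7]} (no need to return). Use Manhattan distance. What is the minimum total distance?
57
(one optimal route: (3, 5, 8) → (8, 11, 8) → (12, -1, 7) → (-4, -8, 9) → (-5, -10, 10))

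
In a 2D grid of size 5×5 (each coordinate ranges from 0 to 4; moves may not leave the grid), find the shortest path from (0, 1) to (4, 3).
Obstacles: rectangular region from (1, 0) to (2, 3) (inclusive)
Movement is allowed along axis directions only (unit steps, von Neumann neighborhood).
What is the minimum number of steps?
8
(one shortest path: (0, 1) → (0, 2) → (0, 3) → (0, 4) → (1, 4) → (2, 4) → (3, 4) → (4, 4) → (4, 3))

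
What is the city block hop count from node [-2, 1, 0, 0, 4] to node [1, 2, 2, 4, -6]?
20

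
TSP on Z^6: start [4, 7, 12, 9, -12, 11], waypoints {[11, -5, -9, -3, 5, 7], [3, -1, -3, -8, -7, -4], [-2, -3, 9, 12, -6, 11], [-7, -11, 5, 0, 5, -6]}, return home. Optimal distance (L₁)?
246
(one optimal route: (4, 7, 12, 9, -12, 11) → (3, -1, -3, -8, -7, -4) → (11, -5, -9, -3, 5, 7) → (-7, -11, 5, 0, 5, -6) → (-2, -3, 9, 12, -6, 11) → (4, 7, 12, 9, -12, 11))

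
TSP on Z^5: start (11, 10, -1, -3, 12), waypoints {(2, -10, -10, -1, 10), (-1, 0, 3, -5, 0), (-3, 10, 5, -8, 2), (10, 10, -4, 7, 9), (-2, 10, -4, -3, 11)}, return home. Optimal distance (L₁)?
160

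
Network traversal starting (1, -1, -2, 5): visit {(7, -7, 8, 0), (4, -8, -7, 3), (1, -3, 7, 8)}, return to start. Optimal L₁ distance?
72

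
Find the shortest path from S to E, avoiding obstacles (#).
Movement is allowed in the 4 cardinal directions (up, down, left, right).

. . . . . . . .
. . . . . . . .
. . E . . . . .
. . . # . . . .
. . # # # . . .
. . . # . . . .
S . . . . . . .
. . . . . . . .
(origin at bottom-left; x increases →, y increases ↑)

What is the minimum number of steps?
6
(one shortest path: (0, 1) → (1, 1) → (1, 2) → (1, 3) → (1, 4) → (2, 4) → (2, 5))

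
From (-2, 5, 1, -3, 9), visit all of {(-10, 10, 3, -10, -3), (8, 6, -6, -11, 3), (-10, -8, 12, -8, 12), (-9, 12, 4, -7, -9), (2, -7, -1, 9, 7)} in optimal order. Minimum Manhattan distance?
182
(one optimal route: (-2, 5, 1, -3, 9) → (8, 6, -6, -11, 3) → (-10, 10, 3, -10, -3) → (-9, 12, 4, -7, -9) → (-10, -8, 12, -8, 12) → (2, -7, -1, 9, 7))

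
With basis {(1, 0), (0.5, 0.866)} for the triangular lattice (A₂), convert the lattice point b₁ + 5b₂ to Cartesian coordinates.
(3.5, 4.33)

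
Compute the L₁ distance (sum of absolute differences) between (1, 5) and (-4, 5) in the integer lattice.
5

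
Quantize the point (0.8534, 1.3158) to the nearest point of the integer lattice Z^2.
(1, 1)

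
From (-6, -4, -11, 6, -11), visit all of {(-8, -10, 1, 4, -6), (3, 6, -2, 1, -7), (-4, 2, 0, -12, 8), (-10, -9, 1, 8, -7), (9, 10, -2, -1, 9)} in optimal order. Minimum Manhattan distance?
132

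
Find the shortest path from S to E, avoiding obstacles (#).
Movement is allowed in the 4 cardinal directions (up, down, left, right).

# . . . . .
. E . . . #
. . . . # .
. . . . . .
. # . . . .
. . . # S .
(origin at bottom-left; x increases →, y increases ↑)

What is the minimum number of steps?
7
(one shortest path: (4, 0) → (4, 1) → (3, 1) → (2, 1) → (2, 2) → (1, 2) → (1, 3) → (1, 4))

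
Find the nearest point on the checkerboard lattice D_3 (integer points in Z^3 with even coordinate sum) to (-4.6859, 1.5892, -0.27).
(-5, 1, 0)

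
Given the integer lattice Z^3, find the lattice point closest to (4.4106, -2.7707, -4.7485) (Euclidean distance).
(4, -3, -5)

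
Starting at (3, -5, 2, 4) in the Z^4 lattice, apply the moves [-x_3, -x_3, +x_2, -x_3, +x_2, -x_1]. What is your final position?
(2, -3, -1, 4)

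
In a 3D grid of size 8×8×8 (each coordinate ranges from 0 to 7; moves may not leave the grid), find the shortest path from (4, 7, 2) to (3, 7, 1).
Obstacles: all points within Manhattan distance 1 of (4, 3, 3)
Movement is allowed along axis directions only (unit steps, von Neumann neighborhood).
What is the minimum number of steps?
2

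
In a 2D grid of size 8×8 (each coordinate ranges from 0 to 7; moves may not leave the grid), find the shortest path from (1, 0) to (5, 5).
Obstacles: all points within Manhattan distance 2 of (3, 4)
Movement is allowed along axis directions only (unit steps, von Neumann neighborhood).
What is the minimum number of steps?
11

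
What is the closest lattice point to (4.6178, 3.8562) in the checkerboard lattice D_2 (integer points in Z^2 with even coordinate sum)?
(4, 4)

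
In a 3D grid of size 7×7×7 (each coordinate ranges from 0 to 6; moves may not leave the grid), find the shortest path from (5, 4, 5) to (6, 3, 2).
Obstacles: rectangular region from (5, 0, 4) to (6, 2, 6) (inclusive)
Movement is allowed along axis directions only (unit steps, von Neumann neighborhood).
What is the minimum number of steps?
5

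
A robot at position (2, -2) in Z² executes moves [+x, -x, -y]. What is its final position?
(2, -3)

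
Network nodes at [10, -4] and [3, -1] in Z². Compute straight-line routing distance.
7.61577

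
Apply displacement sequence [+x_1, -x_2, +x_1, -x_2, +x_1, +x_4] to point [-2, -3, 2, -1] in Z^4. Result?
(1, -5, 2, 0)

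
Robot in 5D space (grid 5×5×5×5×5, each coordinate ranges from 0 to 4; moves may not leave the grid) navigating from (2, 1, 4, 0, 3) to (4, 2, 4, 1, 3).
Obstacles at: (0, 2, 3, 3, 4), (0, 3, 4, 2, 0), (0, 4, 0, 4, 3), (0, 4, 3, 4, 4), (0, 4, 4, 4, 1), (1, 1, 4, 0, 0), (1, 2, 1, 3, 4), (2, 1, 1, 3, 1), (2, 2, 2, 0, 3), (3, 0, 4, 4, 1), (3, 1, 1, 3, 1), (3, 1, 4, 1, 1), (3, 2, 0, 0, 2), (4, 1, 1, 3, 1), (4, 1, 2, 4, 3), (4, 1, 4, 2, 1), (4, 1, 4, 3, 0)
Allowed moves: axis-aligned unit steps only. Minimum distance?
4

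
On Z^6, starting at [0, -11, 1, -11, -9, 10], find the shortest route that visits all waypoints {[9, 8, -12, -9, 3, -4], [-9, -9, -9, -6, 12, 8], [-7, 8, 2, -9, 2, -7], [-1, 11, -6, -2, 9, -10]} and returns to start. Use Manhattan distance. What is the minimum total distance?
234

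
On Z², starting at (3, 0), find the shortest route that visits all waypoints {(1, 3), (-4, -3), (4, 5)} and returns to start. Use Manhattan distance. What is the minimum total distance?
32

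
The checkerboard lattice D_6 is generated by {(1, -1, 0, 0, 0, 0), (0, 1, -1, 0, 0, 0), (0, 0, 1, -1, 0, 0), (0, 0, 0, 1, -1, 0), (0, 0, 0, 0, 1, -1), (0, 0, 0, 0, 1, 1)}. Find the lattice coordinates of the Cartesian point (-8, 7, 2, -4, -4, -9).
-8b₁ - b₂ + b₃ - 3b₄ + b₅ - 8b₆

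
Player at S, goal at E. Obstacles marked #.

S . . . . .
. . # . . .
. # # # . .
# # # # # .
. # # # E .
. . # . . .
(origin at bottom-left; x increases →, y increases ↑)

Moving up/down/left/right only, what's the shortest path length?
10
(one shortest path: (0, 5) → (1, 5) → (2, 5) → (3, 5) → (4, 5) → (5, 5) → (5, 4) → (5, 3) → (5, 2) → (5, 1) → (4, 1))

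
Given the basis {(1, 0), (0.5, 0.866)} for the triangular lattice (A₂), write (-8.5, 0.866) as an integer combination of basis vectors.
-9b₁ + b₂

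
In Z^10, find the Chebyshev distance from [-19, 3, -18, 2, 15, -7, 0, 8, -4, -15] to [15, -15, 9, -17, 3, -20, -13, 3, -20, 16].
34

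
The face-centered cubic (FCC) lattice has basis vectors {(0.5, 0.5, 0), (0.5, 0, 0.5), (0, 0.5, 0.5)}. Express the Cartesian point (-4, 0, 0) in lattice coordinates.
-4b₁ - 4b₂ + 4b₃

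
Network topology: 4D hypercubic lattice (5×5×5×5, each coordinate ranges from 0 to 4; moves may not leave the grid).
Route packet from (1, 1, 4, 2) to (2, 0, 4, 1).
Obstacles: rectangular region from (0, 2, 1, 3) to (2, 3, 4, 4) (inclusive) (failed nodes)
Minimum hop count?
3
(one shortest path: (1, 1, 4, 2) → (2, 1, 4, 2) → (2, 0, 4, 2) → (2, 0, 4, 1))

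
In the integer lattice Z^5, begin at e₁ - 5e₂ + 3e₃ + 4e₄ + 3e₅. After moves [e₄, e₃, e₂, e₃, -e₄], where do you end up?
(1, -4, 5, 4, 3)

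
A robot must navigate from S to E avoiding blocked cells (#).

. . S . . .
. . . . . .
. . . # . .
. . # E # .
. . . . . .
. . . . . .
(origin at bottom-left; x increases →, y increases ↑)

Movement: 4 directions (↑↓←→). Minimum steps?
8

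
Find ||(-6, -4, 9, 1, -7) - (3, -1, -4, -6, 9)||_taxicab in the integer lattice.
48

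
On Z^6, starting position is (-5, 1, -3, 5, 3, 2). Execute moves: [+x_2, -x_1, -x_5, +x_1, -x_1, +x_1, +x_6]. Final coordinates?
(-5, 2, -3, 5, 2, 3)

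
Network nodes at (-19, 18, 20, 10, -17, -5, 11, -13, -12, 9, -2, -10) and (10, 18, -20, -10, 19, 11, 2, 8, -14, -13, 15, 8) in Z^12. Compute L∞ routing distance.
40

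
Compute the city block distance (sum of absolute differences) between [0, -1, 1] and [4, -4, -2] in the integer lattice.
10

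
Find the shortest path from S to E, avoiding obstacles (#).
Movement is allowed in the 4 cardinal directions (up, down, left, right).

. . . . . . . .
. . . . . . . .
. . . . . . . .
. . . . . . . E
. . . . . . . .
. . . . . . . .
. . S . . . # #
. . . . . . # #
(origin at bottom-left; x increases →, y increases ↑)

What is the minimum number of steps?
8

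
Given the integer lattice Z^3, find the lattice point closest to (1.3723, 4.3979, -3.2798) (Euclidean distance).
(1, 4, -3)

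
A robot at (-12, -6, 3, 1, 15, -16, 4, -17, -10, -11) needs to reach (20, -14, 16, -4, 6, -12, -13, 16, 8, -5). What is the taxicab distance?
145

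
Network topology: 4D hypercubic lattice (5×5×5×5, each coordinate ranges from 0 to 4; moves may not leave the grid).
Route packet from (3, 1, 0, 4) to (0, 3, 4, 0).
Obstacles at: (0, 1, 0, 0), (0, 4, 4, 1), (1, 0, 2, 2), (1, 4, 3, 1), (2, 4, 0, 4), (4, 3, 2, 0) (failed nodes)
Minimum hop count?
13
(one shortest path: (3, 1, 0, 4) → (2, 1, 0, 4) → (1, 1, 0, 4) → (0, 1, 0, 4) → (0, 2, 0, 4) → (0, 3, 0, 4) → (0, 3, 1, 4) → (0, 3, 2, 4) → (0, 3, 3, 4) → (0, 3, 4, 4) → (0, 3, 4, 3) → (0, 3, 4, 2) → (0, 3, 4, 1) → (0, 3, 4, 0))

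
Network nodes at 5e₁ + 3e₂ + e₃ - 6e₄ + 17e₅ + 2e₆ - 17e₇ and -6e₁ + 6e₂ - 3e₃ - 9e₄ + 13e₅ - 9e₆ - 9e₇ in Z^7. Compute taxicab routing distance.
44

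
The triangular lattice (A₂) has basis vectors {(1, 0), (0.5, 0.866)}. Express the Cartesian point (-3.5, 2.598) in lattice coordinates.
-5b₁ + 3b₂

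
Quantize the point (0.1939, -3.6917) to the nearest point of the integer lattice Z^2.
(0, -4)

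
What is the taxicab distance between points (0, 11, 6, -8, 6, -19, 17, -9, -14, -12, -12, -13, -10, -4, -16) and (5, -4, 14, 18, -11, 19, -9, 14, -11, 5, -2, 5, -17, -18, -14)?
229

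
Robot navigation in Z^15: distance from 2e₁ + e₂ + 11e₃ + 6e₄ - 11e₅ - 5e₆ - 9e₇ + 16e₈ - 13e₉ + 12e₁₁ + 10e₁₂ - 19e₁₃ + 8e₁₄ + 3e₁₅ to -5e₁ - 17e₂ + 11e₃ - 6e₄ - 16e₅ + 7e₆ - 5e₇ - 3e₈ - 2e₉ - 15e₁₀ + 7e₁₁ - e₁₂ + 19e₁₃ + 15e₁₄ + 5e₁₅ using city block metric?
166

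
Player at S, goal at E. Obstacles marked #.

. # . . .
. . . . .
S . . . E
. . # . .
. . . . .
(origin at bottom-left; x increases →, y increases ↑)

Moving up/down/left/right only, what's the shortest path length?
4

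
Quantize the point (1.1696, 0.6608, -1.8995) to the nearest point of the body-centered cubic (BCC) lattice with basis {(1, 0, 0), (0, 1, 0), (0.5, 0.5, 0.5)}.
(1, 1, -2)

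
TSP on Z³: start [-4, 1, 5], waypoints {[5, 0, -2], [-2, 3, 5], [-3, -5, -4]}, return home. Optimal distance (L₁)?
52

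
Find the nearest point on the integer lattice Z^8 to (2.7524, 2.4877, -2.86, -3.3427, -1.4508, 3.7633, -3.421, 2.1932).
(3, 2, -3, -3, -1, 4, -3, 2)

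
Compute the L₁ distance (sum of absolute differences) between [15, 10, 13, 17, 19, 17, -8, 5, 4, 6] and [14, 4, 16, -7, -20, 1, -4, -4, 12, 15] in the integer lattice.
119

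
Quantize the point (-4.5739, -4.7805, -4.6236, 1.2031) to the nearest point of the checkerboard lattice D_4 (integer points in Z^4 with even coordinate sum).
(-5, -5, -5, 1)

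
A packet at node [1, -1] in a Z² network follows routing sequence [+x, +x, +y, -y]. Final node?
(3, -1)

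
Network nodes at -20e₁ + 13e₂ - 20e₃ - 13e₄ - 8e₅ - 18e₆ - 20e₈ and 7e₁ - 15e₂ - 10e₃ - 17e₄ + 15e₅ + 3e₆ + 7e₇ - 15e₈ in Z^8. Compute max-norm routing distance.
28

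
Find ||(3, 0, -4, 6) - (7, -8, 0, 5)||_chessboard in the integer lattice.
8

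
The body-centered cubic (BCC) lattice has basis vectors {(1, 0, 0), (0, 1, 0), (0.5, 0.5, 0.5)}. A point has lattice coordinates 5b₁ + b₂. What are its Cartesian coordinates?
(5, 1, 0)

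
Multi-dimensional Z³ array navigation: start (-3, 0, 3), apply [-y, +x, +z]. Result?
(-2, -1, 4)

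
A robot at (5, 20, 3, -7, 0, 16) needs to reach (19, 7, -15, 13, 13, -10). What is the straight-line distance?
43.9773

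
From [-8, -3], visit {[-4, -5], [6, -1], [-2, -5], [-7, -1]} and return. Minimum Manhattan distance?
36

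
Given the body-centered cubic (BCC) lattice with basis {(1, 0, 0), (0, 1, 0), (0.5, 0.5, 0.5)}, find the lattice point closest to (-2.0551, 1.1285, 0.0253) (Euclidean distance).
(-2, 1, 0)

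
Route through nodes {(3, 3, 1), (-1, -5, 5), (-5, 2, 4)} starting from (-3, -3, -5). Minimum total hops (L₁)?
38
(one optimal route: (-3, -3, -5) → (-1, -5, 5) → (-5, 2, 4) → (3, 3, 1))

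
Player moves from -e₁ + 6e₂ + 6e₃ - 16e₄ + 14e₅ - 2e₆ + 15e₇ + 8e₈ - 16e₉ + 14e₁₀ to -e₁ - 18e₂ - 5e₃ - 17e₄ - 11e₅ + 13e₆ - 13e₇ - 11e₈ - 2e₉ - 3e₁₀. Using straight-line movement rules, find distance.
56.3738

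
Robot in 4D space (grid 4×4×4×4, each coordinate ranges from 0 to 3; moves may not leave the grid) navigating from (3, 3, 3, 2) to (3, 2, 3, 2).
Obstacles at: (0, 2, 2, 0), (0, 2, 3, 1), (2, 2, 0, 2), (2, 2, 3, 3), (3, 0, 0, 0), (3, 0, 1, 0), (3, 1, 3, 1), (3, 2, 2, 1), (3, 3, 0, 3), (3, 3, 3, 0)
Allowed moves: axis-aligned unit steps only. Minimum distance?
1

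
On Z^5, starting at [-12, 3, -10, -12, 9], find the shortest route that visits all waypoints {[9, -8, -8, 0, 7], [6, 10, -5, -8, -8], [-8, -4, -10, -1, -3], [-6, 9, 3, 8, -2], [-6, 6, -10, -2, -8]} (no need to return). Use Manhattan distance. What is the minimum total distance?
170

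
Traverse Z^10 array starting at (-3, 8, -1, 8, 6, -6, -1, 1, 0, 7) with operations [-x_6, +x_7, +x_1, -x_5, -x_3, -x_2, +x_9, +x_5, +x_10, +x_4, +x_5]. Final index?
(-2, 7, -2, 9, 7, -7, 0, 1, 1, 8)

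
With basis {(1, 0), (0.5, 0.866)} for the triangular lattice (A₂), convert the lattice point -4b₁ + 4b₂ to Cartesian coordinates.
(-2, 3.464)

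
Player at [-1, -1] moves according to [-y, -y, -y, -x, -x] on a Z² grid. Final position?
(-3, -4)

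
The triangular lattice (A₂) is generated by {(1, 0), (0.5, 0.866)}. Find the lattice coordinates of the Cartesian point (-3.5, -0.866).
-3b₁ - b₂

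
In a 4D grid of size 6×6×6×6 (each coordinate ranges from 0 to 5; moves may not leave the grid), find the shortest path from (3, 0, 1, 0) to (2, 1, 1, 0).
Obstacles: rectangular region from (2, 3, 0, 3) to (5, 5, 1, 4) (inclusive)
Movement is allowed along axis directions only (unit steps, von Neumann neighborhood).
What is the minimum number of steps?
2
(one shortest path: (3, 0, 1, 0) → (2, 0, 1, 0) → (2, 1, 1, 0))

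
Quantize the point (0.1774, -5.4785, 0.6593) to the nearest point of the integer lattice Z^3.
(0, -5, 1)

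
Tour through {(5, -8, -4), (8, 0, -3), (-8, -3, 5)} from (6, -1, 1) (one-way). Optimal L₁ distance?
46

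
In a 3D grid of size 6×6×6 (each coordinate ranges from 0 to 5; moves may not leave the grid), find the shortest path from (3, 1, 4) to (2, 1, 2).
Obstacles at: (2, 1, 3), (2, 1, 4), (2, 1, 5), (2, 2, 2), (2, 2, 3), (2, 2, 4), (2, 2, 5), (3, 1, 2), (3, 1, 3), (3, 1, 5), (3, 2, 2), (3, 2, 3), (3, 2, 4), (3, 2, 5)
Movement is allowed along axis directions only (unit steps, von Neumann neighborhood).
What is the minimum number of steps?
5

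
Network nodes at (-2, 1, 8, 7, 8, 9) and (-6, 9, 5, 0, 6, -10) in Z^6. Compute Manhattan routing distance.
43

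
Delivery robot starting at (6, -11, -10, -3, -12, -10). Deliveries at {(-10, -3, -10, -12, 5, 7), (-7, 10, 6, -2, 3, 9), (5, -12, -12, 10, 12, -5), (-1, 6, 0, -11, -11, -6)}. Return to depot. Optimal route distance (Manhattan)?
260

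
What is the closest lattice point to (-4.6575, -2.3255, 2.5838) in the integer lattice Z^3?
(-5, -2, 3)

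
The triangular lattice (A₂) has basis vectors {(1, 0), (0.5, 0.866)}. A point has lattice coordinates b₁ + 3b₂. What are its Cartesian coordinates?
(2.5, 2.598)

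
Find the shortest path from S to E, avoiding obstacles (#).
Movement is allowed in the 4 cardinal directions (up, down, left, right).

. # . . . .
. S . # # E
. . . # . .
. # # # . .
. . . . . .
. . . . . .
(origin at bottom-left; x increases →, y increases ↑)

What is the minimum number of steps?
6
(one shortest path: (1, 4) → (2, 4) → (2, 5) → (3, 5) → (4, 5) → (5, 5) → (5, 4))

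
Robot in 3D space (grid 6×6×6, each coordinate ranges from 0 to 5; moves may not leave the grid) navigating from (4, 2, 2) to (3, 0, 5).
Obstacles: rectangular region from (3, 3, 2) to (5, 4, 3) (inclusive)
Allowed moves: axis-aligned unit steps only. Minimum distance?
6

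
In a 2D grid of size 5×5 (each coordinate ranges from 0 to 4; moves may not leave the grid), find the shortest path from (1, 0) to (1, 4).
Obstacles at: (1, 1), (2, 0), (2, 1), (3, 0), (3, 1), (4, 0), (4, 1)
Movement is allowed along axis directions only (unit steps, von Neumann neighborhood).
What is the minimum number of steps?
6
(one shortest path: (1, 0) → (0, 0) → (0, 1) → (0, 2) → (1, 2) → (1, 3) → (1, 4))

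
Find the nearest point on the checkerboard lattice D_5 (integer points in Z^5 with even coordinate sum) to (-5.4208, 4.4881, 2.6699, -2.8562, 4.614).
(-5, 4, 3, -3, 5)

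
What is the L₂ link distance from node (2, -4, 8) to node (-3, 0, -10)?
19.105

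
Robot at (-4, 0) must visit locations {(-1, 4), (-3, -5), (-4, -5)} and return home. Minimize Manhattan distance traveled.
24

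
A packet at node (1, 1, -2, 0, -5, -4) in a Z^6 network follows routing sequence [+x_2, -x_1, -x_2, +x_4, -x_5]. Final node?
(0, 1, -2, 1, -6, -4)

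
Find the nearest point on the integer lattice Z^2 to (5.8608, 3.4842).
(6, 3)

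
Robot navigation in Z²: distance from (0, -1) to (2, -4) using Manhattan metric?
5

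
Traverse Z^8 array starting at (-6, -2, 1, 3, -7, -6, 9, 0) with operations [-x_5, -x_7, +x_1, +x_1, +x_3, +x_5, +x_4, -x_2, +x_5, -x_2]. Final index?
(-4, -4, 2, 4, -6, -6, 8, 0)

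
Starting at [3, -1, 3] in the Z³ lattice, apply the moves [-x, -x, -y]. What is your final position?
(1, -2, 3)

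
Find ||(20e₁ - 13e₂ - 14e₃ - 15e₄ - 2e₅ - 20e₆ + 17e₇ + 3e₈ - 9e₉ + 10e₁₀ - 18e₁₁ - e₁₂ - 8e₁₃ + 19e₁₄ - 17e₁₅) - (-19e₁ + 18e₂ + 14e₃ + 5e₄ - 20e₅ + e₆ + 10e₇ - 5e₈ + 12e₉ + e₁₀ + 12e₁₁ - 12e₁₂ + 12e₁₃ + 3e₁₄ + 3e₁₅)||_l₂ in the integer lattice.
84.5163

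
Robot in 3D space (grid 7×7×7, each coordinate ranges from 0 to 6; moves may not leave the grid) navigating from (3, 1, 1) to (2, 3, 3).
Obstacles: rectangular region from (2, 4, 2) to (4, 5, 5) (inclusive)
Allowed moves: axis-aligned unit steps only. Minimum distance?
5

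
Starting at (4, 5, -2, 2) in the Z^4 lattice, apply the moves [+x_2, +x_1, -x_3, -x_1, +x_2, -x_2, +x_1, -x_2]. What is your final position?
(5, 5, -3, 2)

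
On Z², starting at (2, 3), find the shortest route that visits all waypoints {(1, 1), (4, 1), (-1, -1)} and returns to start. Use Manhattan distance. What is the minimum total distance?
18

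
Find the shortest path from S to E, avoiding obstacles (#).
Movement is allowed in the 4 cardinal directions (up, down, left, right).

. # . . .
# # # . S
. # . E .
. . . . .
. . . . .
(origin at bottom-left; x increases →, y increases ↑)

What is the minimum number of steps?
2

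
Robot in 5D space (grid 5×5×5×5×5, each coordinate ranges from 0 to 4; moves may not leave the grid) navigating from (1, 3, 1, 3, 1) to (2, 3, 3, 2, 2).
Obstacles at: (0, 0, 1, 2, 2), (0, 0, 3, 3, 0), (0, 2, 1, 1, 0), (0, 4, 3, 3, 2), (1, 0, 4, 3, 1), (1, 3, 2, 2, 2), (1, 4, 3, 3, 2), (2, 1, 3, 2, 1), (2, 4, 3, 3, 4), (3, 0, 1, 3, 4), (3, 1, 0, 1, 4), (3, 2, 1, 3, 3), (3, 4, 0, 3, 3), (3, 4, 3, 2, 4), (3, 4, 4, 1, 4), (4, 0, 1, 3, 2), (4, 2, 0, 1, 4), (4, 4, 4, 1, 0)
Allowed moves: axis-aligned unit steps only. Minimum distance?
5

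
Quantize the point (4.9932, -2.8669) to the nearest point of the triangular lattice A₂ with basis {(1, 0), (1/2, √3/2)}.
(4.5, -2.598)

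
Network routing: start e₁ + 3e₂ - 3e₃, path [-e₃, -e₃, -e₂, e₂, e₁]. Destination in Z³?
(2, 3, -5)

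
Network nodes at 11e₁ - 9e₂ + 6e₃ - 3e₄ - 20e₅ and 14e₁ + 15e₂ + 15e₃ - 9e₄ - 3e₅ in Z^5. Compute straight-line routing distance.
31.4802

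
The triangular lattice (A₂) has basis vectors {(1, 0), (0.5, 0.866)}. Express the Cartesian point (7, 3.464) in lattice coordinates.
5b₁ + 4b₂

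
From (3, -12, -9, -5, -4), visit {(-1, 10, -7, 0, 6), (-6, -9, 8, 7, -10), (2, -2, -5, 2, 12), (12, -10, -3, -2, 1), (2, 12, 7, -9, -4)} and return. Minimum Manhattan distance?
222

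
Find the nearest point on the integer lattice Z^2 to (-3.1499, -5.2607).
(-3, -5)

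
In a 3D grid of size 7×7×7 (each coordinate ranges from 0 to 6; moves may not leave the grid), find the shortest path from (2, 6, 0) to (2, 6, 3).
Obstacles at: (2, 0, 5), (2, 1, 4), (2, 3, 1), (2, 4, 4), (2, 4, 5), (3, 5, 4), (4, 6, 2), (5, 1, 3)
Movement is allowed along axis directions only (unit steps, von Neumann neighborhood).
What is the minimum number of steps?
3
(one shortest path: (2, 6, 0) → (2, 6, 1) → (2, 6, 2) → (2, 6, 3))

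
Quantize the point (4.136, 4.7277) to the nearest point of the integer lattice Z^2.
(4, 5)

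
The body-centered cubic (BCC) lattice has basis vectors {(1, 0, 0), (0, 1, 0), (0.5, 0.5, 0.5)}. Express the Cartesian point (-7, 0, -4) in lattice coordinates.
-3b₁ + 4b₂ - 8b₃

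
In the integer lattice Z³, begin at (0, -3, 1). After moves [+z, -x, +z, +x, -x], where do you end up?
(-1, -3, 3)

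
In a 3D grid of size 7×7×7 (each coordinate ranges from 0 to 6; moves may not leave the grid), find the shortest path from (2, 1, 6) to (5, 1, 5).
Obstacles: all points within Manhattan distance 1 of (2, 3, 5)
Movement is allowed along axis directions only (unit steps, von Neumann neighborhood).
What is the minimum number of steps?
4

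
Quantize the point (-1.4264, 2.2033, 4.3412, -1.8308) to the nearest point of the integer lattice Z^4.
(-1, 2, 4, -2)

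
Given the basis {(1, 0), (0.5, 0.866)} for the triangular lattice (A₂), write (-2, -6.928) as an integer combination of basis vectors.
2b₁ - 8b₂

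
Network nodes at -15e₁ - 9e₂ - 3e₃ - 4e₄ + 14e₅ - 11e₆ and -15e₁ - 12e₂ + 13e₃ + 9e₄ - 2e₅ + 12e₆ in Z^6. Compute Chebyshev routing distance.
23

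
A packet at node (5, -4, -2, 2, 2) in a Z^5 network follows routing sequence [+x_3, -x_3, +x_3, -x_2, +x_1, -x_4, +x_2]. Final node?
(6, -4, -1, 1, 2)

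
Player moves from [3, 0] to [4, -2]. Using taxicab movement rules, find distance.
3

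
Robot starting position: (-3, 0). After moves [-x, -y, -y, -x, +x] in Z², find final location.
(-4, -2)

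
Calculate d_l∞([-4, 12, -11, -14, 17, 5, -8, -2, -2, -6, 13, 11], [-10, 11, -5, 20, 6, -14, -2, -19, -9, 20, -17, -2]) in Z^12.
34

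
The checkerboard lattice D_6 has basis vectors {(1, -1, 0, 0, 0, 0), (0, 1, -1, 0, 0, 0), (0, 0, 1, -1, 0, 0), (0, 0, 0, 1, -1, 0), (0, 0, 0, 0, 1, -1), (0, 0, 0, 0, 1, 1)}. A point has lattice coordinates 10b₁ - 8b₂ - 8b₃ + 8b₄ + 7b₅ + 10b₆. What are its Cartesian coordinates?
(10, -18, 0, 16, 9, 3)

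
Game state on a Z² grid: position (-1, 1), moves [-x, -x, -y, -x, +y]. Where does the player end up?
(-4, 1)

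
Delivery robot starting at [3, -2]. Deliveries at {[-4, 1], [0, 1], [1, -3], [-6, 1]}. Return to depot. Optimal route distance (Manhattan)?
26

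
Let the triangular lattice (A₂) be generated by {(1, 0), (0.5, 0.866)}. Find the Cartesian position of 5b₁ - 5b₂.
(2.5, -4.33)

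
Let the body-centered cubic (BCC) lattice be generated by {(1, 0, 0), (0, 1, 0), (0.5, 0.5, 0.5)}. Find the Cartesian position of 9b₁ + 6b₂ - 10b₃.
(4, 1, -5)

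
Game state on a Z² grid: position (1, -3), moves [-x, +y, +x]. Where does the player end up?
(1, -2)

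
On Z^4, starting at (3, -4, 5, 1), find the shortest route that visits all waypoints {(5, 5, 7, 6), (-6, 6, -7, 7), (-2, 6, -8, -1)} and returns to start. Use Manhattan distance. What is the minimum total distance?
88
(one optimal route: (3, -4, 5, 1) → (5, 5, 7, 6) → (-6, 6, -7, 7) → (-2, 6, -8, -1) → (3, -4, 5, 1))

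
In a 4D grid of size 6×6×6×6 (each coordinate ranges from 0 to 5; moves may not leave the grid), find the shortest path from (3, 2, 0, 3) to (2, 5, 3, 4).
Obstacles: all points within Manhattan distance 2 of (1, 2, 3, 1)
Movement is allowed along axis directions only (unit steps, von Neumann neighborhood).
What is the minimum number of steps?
8
(one shortest path: (3, 2, 0, 3) → (2, 2, 0, 3) → (2, 3, 0, 3) → (2, 4, 0, 3) → (2, 5, 0, 3) → (2, 5, 1, 3) → (2, 5, 2, 3) → (2, 5, 3, 3) → (2, 5, 3, 4))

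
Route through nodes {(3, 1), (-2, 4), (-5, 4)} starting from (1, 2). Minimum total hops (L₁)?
14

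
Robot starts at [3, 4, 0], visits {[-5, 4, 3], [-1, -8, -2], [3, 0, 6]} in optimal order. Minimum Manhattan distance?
46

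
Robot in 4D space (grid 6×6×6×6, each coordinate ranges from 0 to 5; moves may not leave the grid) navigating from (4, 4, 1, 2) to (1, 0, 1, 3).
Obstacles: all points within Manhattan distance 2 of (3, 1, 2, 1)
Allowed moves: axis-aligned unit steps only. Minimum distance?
8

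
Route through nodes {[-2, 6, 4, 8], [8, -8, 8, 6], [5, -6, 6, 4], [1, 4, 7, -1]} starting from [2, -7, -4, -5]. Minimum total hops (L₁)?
76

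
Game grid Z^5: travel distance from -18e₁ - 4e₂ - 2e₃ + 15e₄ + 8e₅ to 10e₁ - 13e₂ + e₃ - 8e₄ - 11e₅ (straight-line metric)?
42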